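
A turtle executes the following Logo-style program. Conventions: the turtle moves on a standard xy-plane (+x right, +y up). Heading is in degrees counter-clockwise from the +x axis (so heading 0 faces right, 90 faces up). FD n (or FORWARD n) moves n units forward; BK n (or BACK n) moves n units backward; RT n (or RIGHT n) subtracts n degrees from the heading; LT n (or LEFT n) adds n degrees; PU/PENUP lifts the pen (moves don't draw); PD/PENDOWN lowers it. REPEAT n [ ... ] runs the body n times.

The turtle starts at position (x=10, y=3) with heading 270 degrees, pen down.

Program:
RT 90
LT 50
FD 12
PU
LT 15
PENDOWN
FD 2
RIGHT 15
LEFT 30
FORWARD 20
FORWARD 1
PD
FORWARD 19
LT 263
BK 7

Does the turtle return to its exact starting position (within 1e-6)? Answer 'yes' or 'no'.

Executing turtle program step by step:
Start: pos=(10,3), heading=270, pen down
RT 90: heading 270 -> 180
LT 50: heading 180 -> 230
FD 12: (10,3) -> (2.287,-6.193) [heading=230, draw]
PU: pen up
LT 15: heading 230 -> 245
PD: pen down
FD 2: (2.287,-6.193) -> (1.441,-8.005) [heading=245, draw]
RT 15: heading 245 -> 230
LT 30: heading 230 -> 260
FD 20: (1.441,-8.005) -> (-2.032,-27.701) [heading=260, draw]
FD 1: (-2.032,-27.701) -> (-2.205,-28.686) [heading=260, draw]
PD: pen down
FD 19: (-2.205,-28.686) -> (-5.505,-47.397) [heading=260, draw]
LT 263: heading 260 -> 163
BK 7: (-5.505,-47.397) -> (1.19,-49.444) [heading=163, draw]
Final: pos=(1.19,-49.444), heading=163, 6 segment(s) drawn

Start position: (10, 3)
Final position: (1.19, -49.444)
Distance = 53.179; >= 1e-6 -> NOT closed

Answer: no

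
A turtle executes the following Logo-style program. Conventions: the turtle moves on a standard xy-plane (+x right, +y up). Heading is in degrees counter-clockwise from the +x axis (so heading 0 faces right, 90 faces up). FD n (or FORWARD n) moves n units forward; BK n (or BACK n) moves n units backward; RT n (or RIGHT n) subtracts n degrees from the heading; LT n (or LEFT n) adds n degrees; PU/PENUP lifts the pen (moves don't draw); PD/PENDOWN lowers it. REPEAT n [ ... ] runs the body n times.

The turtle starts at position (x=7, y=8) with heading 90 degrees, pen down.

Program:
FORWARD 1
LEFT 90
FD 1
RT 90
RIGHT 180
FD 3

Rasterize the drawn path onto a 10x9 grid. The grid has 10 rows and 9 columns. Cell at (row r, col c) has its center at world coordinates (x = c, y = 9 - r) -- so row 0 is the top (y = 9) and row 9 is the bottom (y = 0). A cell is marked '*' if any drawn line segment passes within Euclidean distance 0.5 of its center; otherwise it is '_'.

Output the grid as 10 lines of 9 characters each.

Segment 0: (7,8) -> (7,9)
Segment 1: (7,9) -> (6,9)
Segment 2: (6,9) -> (6,6)

Answer: ______**_
______**_
______*__
______*__
_________
_________
_________
_________
_________
_________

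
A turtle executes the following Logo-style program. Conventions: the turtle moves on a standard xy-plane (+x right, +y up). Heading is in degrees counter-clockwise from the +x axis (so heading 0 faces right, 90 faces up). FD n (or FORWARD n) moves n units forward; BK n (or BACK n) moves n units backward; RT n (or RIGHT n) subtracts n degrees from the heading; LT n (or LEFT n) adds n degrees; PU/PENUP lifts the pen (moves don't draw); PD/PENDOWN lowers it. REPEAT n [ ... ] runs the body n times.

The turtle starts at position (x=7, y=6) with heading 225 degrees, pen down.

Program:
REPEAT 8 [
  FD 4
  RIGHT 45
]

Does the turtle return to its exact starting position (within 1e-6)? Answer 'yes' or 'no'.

Executing turtle program step by step:
Start: pos=(7,6), heading=225, pen down
REPEAT 8 [
  -- iteration 1/8 --
  FD 4: (7,6) -> (4.172,3.172) [heading=225, draw]
  RT 45: heading 225 -> 180
  -- iteration 2/8 --
  FD 4: (4.172,3.172) -> (0.172,3.172) [heading=180, draw]
  RT 45: heading 180 -> 135
  -- iteration 3/8 --
  FD 4: (0.172,3.172) -> (-2.657,6) [heading=135, draw]
  RT 45: heading 135 -> 90
  -- iteration 4/8 --
  FD 4: (-2.657,6) -> (-2.657,10) [heading=90, draw]
  RT 45: heading 90 -> 45
  -- iteration 5/8 --
  FD 4: (-2.657,10) -> (0.172,12.828) [heading=45, draw]
  RT 45: heading 45 -> 0
  -- iteration 6/8 --
  FD 4: (0.172,12.828) -> (4.172,12.828) [heading=0, draw]
  RT 45: heading 0 -> 315
  -- iteration 7/8 --
  FD 4: (4.172,12.828) -> (7,10) [heading=315, draw]
  RT 45: heading 315 -> 270
  -- iteration 8/8 --
  FD 4: (7,10) -> (7,6) [heading=270, draw]
  RT 45: heading 270 -> 225
]
Final: pos=(7,6), heading=225, 8 segment(s) drawn

Start position: (7, 6)
Final position: (7, 6)
Distance = 0; < 1e-6 -> CLOSED

Answer: yes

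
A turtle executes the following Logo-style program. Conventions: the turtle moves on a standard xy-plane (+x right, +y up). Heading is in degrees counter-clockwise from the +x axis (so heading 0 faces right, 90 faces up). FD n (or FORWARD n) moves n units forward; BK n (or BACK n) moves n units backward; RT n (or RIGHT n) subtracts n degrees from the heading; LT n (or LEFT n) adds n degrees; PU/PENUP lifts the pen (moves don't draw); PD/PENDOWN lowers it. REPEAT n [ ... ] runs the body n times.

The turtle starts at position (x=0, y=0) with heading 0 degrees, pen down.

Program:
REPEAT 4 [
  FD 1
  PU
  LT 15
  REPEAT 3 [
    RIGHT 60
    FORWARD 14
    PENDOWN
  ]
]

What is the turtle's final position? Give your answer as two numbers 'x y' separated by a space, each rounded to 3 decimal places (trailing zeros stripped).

Answer: -13.807 -2.309

Derivation:
Executing turtle program step by step:
Start: pos=(0,0), heading=0, pen down
REPEAT 4 [
  -- iteration 1/4 --
  FD 1: (0,0) -> (1,0) [heading=0, draw]
  PU: pen up
  LT 15: heading 0 -> 15
  REPEAT 3 [
    -- iteration 1/3 --
    RT 60: heading 15 -> 315
    FD 14: (1,0) -> (10.899,-9.899) [heading=315, move]
    PD: pen down
    -- iteration 2/3 --
    RT 60: heading 315 -> 255
    FD 14: (10.899,-9.899) -> (7.276,-23.422) [heading=255, draw]
    PD: pen down
    -- iteration 3/3 --
    RT 60: heading 255 -> 195
    FD 14: (7.276,-23.422) -> (-6.247,-27.046) [heading=195, draw]
    PD: pen down
  ]
  -- iteration 2/4 --
  FD 1: (-6.247,-27.046) -> (-7.213,-27.305) [heading=195, draw]
  PU: pen up
  LT 15: heading 195 -> 210
  REPEAT 3 [
    -- iteration 1/3 --
    RT 60: heading 210 -> 150
    FD 14: (-7.213,-27.305) -> (-19.337,-20.305) [heading=150, move]
    PD: pen down
    -- iteration 2/3 --
    RT 60: heading 150 -> 90
    FD 14: (-19.337,-20.305) -> (-19.337,-6.305) [heading=90, draw]
    PD: pen down
    -- iteration 3/3 --
    RT 60: heading 90 -> 30
    FD 14: (-19.337,-6.305) -> (-7.213,0.695) [heading=30, draw]
    PD: pen down
  ]
  -- iteration 3/4 --
  FD 1: (-7.213,0.695) -> (-6.347,1.195) [heading=30, draw]
  PU: pen up
  LT 15: heading 30 -> 45
  REPEAT 3 [
    -- iteration 1/3 --
    RT 60: heading 45 -> 345
    FD 14: (-6.347,1.195) -> (7.176,-2.428) [heading=345, move]
    PD: pen down
    -- iteration 2/3 --
    RT 60: heading 345 -> 285
    FD 14: (7.176,-2.428) -> (10.8,-15.951) [heading=285, draw]
    PD: pen down
    -- iteration 3/3 --
    RT 60: heading 285 -> 225
    FD 14: (10.8,-15.951) -> (0.9,-25.851) [heading=225, draw]
    PD: pen down
  ]
  -- iteration 4/4 --
  FD 1: (0.9,-25.851) -> (0.193,-26.558) [heading=225, draw]
  PU: pen up
  LT 15: heading 225 -> 240
  REPEAT 3 [
    -- iteration 1/3 --
    RT 60: heading 240 -> 180
    FD 14: (0.193,-26.558) -> (-13.807,-26.558) [heading=180, move]
    PD: pen down
    -- iteration 2/3 --
    RT 60: heading 180 -> 120
    FD 14: (-13.807,-26.558) -> (-20.807,-14.433) [heading=120, draw]
    PD: pen down
    -- iteration 3/3 --
    RT 60: heading 120 -> 60
    FD 14: (-20.807,-14.433) -> (-13.807,-2.309) [heading=60, draw]
    PD: pen down
  ]
]
Final: pos=(-13.807,-2.309), heading=60, 12 segment(s) drawn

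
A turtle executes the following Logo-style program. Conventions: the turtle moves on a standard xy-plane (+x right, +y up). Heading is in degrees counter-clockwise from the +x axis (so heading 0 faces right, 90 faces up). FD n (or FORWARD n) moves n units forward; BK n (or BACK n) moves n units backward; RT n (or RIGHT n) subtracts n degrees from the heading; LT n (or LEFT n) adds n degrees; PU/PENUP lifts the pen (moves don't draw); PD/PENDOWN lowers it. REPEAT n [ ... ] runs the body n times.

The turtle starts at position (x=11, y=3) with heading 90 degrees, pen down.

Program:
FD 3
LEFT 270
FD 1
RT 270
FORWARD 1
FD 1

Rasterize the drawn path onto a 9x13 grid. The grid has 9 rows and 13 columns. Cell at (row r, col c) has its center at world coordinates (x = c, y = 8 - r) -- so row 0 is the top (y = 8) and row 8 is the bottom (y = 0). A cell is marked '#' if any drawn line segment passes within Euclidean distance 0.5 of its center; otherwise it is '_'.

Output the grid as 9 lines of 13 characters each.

Answer: ____________#
____________#
___________##
___________#_
___________#_
___________#_
_____________
_____________
_____________

Derivation:
Segment 0: (11,3) -> (11,6)
Segment 1: (11,6) -> (12,6)
Segment 2: (12,6) -> (12,7)
Segment 3: (12,7) -> (12,8)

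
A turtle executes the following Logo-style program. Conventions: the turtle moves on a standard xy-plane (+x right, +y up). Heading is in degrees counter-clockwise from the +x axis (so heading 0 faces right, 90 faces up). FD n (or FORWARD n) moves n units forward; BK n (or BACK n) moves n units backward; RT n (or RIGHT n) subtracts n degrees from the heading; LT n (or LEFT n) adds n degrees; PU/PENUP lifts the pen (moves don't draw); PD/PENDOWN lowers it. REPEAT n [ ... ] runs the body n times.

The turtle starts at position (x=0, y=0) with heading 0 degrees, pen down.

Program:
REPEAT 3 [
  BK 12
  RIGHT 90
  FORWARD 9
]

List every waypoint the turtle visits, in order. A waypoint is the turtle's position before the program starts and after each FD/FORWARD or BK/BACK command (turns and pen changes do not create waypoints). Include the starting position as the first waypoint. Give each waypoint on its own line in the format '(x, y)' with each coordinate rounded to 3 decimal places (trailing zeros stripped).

Executing turtle program step by step:
Start: pos=(0,0), heading=0, pen down
REPEAT 3 [
  -- iteration 1/3 --
  BK 12: (0,0) -> (-12,0) [heading=0, draw]
  RT 90: heading 0 -> 270
  FD 9: (-12,0) -> (-12,-9) [heading=270, draw]
  -- iteration 2/3 --
  BK 12: (-12,-9) -> (-12,3) [heading=270, draw]
  RT 90: heading 270 -> 180
  FD 9: (-12,3) -> (-21,3) [heading=180, draw]
  -- iteration 3/3 --
  BK 12: (-21,3) -> (-9,3) [heading=180, draw]
  RT 90: heading 180 -> 90
  FD 9: (-9,3) -> (-9,12) [heading=90, draw]
]
Final: pos=(-9,12), heading=90, 6 segment(s) drawn
Waypoints (7 total):
(0, 0)
(-12, 0)
(-12, -9)
(-12, 3)
(-21, 3)
(-9, 3)
(-9, 12)

Answer: (0, 0)
(-12, 0)
(-12, -9)
(-12, 3)
(-21, 3)
(-9, 3)
(-9, 12)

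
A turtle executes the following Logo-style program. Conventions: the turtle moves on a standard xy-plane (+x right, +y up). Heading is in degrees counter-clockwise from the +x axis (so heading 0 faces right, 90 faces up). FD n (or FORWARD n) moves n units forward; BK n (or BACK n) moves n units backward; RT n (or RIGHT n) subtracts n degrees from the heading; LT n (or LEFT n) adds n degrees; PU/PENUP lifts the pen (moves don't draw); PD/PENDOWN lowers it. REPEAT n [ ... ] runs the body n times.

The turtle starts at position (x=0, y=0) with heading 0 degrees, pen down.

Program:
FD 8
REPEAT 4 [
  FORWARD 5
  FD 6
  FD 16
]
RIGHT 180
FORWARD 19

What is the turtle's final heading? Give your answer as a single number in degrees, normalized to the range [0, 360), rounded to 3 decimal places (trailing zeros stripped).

Executing turtle program step by step:
Start: pos=(0,0), heading=0, pen down
FD 8: (0,0) -> (8,0) [heading=0, draw]
REPEAT 4 [
  -- iteration 1/4 --
  FD 5: (8,0) -> (13,0) [heading=0, draw]
  FD 6: (13,0) -> (19,0) [heading=0, draw]
  FD 16: (19,0) -> (35,0) [heading=0, draw]
  -- iteration 2/4 --
  FD 5: (35,0) -> (40,0) [heading=0, draw]
  FD 6: (40,0) -> (46,0) [heading=0, draw]
  FD 16: (46,0) -> (62,0) [heading=0, draw]
  -- iteration 3/4 --
  FD 5: (62,0) -> (67,0) [heading=0, draw]
  FD 6: (67,0) -> (73,0) [heading=0, draw]
  FD 16: (73,0) -> (89,0) [heading=0, draw]
  -- iteration 4/4 --
  FD 5: (89,0) -> (94,0) [heading=0, draw]
  FD 6: (94,0) -> (100,0) [heading=0, draw]
  FD 16: (100,0) -> (116,0) [heading=0, draw]
]
RT 180: heading 0 -> 180
FD 19: (116,0) -> (97,0) [heading=180, draw]
Final: pos=(97,0), heading=180, 14 segment(s) drawn

Answer: 180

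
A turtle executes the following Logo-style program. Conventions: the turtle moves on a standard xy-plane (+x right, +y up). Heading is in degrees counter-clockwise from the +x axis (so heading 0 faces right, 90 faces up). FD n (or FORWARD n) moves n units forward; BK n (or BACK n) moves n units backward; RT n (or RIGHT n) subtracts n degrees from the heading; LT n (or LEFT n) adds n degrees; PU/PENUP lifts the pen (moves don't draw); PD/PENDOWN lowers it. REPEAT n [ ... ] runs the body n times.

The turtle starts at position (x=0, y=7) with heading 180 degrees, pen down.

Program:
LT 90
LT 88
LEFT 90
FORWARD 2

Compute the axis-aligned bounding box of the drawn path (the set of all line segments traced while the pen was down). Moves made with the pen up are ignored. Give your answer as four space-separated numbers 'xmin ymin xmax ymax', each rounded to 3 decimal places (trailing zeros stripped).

Executing turtle program step by step:
Start: pos=(0,7), heading=180, pen down
LT 90: heading 180 -> 270
LT 88: heading 270 -> 358
LT 90: heading 358 -> 88
FD 2: (0,7) -> (0.07,8.999) [heading=88, draw]
Final: pos=(0.07,8.999), heading=88, 1 segment(s) drawn

Segment endpoints: x in {0, 0.07}, y in {7, 8.999}
xmin=0, ymin=7, xmax=0.07, ymax=8.999

Answer: 0 7 0.07 8.999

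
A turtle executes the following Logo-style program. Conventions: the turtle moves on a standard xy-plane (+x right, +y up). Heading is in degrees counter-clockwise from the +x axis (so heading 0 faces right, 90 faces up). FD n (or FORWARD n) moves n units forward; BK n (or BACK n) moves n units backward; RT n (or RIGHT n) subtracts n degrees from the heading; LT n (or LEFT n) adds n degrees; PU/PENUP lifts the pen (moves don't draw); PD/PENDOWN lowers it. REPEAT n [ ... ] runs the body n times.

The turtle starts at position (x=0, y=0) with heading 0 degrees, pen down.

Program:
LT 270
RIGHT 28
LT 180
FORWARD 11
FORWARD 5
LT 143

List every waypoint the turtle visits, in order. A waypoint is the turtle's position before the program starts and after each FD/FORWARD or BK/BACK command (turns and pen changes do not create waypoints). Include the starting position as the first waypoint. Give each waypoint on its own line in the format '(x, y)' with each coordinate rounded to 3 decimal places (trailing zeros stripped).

Executing turtle program step by step:
Start: pos=(0,0), heading=0, pen down
LT 270: heading 0 -> 270
RT 28: heading 270 -> 242
LT 180: heading 242 -> 62
FD 11: (0,0) -> (5.164,9.712) [heading=62, draw]
FD 5: (5.164,9.712) -> (7.512,14.127) [heading=62, draw]
LT 143: heading 62 -> 205
Final: pos=(7.512,14.127), heading=205, 2 segment(s) drawn
Waypoints (3 total):
(0, 0)
(5.164, 9.712)
(7.512, 14.127)

Answer: (0, 0)
(5.164, 9.712)
(7.512, 14.127)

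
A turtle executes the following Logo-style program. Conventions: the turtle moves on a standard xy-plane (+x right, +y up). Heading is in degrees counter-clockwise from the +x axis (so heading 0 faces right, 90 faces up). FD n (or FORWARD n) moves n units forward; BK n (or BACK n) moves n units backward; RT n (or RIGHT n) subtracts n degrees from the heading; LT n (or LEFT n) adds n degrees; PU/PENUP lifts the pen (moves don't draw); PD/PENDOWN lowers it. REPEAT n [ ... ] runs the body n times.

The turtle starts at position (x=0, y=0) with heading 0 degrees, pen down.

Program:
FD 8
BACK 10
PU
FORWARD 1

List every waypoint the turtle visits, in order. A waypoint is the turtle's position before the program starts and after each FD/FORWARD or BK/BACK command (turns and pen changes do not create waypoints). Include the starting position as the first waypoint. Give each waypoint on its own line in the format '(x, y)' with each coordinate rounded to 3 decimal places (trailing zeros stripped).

Executing turtle program step by step:
Start: pos=(0,0), heading=0, pen down
FD 8: (0,0) -> (8,0) [heading=0, draw]
BK 10: (8,0) -> (-2,0) [heading=0, draw]
PU: pen up
FD 1: (-2,0) -> (-1,0) [heading=0, move]
Final: pos=(-1,0), heading=0, 2 segment(s) drawn
Waypoints (4 total):
(0, 0)
(8, 0)
(-2, 0)
(-1, 0)

Answer: (0, 0)
(8, 0)
(-2, 0)
(-1, 0)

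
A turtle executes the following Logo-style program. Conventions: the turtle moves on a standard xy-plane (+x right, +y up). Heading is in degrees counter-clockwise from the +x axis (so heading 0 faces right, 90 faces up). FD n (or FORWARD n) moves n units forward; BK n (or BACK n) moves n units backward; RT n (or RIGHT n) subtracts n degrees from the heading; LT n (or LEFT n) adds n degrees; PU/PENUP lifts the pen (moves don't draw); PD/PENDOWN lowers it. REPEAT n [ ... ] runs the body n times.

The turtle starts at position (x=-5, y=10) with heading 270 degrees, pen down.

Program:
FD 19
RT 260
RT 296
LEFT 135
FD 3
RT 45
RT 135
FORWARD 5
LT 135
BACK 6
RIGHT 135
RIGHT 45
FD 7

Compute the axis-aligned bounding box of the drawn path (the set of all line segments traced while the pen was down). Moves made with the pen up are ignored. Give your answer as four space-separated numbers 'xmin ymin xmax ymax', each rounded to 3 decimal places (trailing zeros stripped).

Executing turtle program step by step:
Start: pos=(-5,10), heading=270, pen down
FD 19: (-5,10) -> (-5,-9) [heading=270, draw]
RT 260: heading 270 -> 10
RT 296: heading 10 -> 74
LT 135: heading 74 -> 209
FD 3: (-5,-9) -> (-7.624,-10.454) [heading=209, draw]
RT 45: heading 209 -> 164
RT 135: heading 164 -> 29
FD 5: (-7.624,-10.454) -> (-3.251,-8.03) [heading=29, draw]
LT 135: heading 29 -> 164
BK 6: (-3.251,-8.03) -> (2.517,-9.684) [heading=164, draw]
RT 135: heading 164 -> 29
RT 45: heading 29 -> 344
FD 7: (2.517,-9.684) -> (9.246,-11.614) [heading=344, draw]
Final: pos=(9.246,-11.614), heading=344, 5 segment(s) drawn

Segment endpoints: x in {-7.624, -5, -5, -3.251, 2.517, 9.246}, y in {-11.614, -10.454, -9.684, -9, -8.03, 10}
xmin=-7.624, ymin=-11.614, xmax=9.246, ymax=10

Answer: -7.624 -11.614 9.246 10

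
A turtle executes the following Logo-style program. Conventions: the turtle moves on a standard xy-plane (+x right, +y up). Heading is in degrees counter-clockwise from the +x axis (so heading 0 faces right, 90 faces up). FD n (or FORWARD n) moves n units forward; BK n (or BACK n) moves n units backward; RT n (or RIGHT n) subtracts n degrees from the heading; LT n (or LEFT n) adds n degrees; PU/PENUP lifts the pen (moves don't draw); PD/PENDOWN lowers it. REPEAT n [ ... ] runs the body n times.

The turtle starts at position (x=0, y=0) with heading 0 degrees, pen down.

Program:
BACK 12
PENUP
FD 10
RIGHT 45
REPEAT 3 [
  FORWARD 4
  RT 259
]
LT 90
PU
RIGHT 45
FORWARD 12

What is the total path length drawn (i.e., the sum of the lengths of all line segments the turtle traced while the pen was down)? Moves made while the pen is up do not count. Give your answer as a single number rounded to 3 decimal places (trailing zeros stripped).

Answer: 12

Derivation:
Executing turtle program step by step:
Start: pos=(0,0), heading=0, pen down
BK 12: (0,0) -> (-12,0) [heading=0, draw]
PU: pen up
FD 10: (-12,0) -> (-2,0) [heading=0, move]
RT 45: heading 0 -> 315
REPEAT 3 [
  -- iteration 1/3 --
  FD 4: (-2,0) -> (0.828,-2.828) [heading=315, move]
  RT 259: heading 315 -> 56
  -- iteration 2/3 --
  FD 4: (0.828,-2.828) -> (3.065,0.488) [heading=56, move]
  RT 259: heading 56 -> 157
  -- iteration 3/3 --
  FD 4: (3.065,0.488) -> (-0.617,2.051) [heading=157, move]
  RT 259: heading 157 -> 258
]
LT 90: heading 258 -> 348
PU: pen up
RT 45: heading 348 -> 303
FD 12: (-0.617,2.051) -> (5.919,-8.013) [heading=303, move]
Final: pos=(5.919,-8.013), heading=303, 1 segment(s) drawn

Segment lengths:
  seg 1: (0,0) -> (-12,0), length = 12
Total = 12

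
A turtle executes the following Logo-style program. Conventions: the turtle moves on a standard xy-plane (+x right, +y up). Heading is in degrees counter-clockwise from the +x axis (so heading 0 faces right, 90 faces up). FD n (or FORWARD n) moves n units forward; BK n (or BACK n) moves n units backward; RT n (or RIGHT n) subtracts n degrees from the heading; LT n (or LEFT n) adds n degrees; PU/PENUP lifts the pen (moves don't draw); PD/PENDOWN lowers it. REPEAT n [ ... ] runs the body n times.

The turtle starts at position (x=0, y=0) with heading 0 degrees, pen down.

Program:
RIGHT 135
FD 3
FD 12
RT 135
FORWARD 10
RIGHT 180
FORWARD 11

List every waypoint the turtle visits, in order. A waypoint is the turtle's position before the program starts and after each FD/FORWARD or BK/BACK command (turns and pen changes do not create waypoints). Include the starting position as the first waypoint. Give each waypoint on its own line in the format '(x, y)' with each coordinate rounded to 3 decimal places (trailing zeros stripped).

Executing turtle program step by step:
Start: pos=(0,0), heading=0, pen down
RT 135: heading 0 -> 225
FD 3: (0,0) -> (-2.121,-2.121) [heading=225, draw]
FD 12: (-2.121,-2.121) -> (-10.607,-10.607) [heading=225, draw]
RT 135: heading 225 -> 90
FD 10: (-10.607,-10.607) -> (-10.607,-0.607) [heading=90, draw]
RT 180: heading 90 -> 270
FD 11: (-10.607,-0.607) -> (-10.607,-11.607) [heading=270, draw]
Final: pos=(-10.607,-11.607), heading=270, 4 segment(s) drawn
Waypoints (5 total):
(0, 0)
(-2.121, -2.121)
(-10.607, -10.607)
(-10.607, -0.607)
(-10.607, -11.607)

Answer: (0, 0)
(-2.121, -2.121)
(-10.607, -10.607)
(-10.607, -0.607)
(-10.607, -11.607)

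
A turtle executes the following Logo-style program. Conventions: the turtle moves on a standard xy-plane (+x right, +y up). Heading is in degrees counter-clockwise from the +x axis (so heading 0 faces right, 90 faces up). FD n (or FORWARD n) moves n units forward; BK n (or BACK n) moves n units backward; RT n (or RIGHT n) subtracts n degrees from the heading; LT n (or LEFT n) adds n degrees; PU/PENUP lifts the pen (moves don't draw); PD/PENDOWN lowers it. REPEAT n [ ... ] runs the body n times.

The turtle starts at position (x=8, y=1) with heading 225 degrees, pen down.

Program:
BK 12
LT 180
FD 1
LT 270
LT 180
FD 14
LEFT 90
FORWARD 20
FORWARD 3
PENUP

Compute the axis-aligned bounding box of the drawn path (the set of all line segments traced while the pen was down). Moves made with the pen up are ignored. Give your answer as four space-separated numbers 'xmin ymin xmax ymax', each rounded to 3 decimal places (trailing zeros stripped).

Answer: -8.971 1 17.192 20.092

Derivation:
Executing turtle program step by step:
Start: pos=(8,1), heading=225, pen down
BK 12: (8,1) -> (16.485,9.485) [heading=225, draw]
LT 180: heading 225 -> 45
FD 1: (16.485,9.485) -> (17.192,10.192) [heading=45, draw]
LT 270: heading 45 -> 315
LT 180: heading 315 -> 135
FD 14: (17.192,10.192) -> (7.293,20.092) [heading=135, draw]
LT 90: heading 135 -> 225
FD 20: (7.293,20.092) -> (-6.849,5.95) [heading=225, draw]
FD 3: (-6.849,5.95) -> (-8.971,3.828) [heading=225, draw]
PU: pen up
Final: pos=(-8.971,3.828), heading=225, 5 segment(s) drawn

Segment endpoints: x in {-8.971, -6.849, 7.293, 8, 16.485, 17.192}, y in {1, 3.828, 5.95, 9.485, 10.192, 20.092}
xmin=-8.971, ymin=1, xmax=17.192, ymax=20.092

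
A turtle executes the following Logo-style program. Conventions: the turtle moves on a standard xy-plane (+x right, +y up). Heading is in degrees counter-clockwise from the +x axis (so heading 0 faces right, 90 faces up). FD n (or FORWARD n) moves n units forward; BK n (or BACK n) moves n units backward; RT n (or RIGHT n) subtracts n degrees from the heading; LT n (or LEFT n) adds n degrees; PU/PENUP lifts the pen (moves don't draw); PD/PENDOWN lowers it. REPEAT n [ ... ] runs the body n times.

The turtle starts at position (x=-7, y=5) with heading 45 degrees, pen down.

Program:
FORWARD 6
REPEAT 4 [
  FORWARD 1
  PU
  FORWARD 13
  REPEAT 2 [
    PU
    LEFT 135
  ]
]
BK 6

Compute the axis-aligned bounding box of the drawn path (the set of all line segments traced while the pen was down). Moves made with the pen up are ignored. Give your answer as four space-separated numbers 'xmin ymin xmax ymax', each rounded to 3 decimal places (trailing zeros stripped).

Executing turtle program step by step:
Start: pos=(-7,5), heading=45, pen down
FD 6: (-7,5) -> (-2.757,9.243) [heading=45, draw]
REPEAT 4 [
  -- iteration 1/4 --
  FD 1: (-2.757,9.243) -> (-2.05,9.95) [heading=45, draw]
  PU: pen up
  FD 13: (-2.05,9.95) -> (7.142,19.142) [heading=45, move]
  REPEAT 2 [
    -- iteration 1/2 --
    PU: pen up
    LT 135: heading 45 -> 180
    -- iteration 2/2 --
    PU: pen up
    LT 135: heading 180 -> 315
  ]
  -- iteration 2/4 --
  FD 1: (7.142,19.142) -> (7.849,18.435) [heading=315, move]
  PU: pen up
  FD 13: (7.849,18.435) -> (17.042,9.243) [heading=315, move]
  REPEAT 2 [
    -- iteration 1/2 --
    PU: pen up
    LT 135: heading 315 -> 90
    -- iteration 2/2 --
    PU: pen up
    LT 135: heading 90 -> 225
  ]
  -- iteration 3/4 --
  FD 1: (17.042,9.243) -> (16.335,8.536) [heading=225, move]
  PU: pen up
  FD 13: (16.335,8.536) -> (7.142,-0.657) [heading=225, move]
  REPEAT 2 [
    -- iteration 1/2 --
    PU: pen up
    LT 135: heading 225 -> 0
    -- iteration 2/2 --
    PU: pen up
    LT 135: heading 0 -> 135
  ]
  -- iteration 4/4 --
  FD 1: (7.142,-0.657) -> (6.435,0.05) [heading=135, move]
  PU: pen up
  FD 13: (6.435,0.05) -> (-2.757,9.243) [heading=135, move]
  REPEAT 2 [
    -- iteration 1/2 --
    PU: pen up
    LT 135: heading 135 -> 270
    -- iteration 2/2 --
    PU: pen up
    LT 135: heading 270 -> 45
  ]
]
BK 6: (-2.757,9.243) -> (-7,5) [heading=45, move]
Final: pos=(-7,5), heading=45, 2 segment(s) drawn

Segment endpoints: x in {-7, -2.757, -2.05}, y in {5, 9.243, 9.95}
xmin=-7, ymin=5, xmax=-2.05, ymax=9.95

Answer: -7 5 -2.05 9.95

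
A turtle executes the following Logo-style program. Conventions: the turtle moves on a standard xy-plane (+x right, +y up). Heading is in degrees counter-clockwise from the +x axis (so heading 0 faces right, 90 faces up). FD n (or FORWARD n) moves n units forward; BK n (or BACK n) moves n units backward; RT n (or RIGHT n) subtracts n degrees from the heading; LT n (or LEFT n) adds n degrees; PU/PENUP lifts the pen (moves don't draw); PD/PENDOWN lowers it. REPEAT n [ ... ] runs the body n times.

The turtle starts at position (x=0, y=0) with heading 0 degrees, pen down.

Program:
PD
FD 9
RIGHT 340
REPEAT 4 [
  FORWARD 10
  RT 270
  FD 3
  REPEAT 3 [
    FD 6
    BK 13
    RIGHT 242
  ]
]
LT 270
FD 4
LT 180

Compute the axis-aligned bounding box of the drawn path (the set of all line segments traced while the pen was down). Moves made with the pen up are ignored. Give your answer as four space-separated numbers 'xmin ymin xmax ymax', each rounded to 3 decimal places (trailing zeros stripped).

Executing turtle program step by step:
Start: pos=(0,0), heading=0, pen down
PD: pen down
FD 9: (0,0) -> (9,0) [heading=0, draw]
RT 340: heading 0 -> 20
REPEAT 4 [
  -- iteration 1/4 --
  FD 10: (9,0) -> (18.397,3.42) [heading=20, draw]
  RT 270: heading 20 -> 110
  FD 3: (18.397,3.42) -> (17.371,6.239) [heading=110, draw]
  REPEAT 3 [
    -- iteration 1/3 --
    FD 6: (17.371,6.239) -> (15.319,11.877) [heading=110, draw]
    BK 13: (15.319,11.877) -> (19.765,-0.339) [heading=110, draw]
    RT 242: heading 110 -> 228
    -- iteration 2/3 --
    FD 6: (19.765,-0.339) -> (15.75,-4.797) [heading=228, draw]
    BK 13: (15.75,-4.797) -> (24.449,4.863) [heading=228, draw]
    RT 242: heading 228 -> 346
    -- iteration 3/3 --
    FD 6: (24.449,4.863) -> (30.271,3.412) [heading=346, draw]
    BK 13: (30.271,3.412) -> (17.657,6.557) [heading=346, draw]
    RT 242: heading 346 -> 104
  ]
  -- iteration 2/4 --
  FD 10: (17.657,6.557) -> (15.238,16.26) [heading=104, draw]
  RT 270: heading 104 -> 194
  FD 3: (15.238,16.26) -> (12.327,15.534) [heading=194, draw]
  REPEAT 3 [
    -- iteration 1/3 --
    FD 6: (12.327,15.534) -> (6.505,14.083) [heading=194, draw]
    BK 13: (6.505,14.083) -> (19.119,17.228) [heading=194, draw]
    RT 242: heading 194 -> 312
    -- iteration 2/3 --
    FD 6: (19.119,17.228) -> (23.134,12.769) [heading=312, draw]
    BK 13: (23.134,12.769) -> (14.435,22.43) [heading=312, draw]
    RT 242: heading 312 -> 70
    -- iteration 3/3 --
    FD 6: (14.435,22.43) -> (16.487,28.068) [heading=70, draw]
    BK 13: (16.487,28.068) -> (12.041,15.852) [heading=70, draw]
    RT 242: heading 70 -> 188
  ]
  -- iteration 3/4 --
  FD 10: (12.041,15.852) -> (2.138,14.46) [heading=188, draw]
  RT 270: heading 188 -> 278
  FD 3: (2.138,14.46) -> (2.556,11.489) [heading=278, draw]
  REPEAT 3 [
    -- iteration 1/3 --
    FD 6: (2.556,11.489) -> (3.391,5.548) [heading=278, draw]
    BK 13: (3.391,5.548) -> (1.581,18.421) [heading=278, draw]
    RT 242: heading 278 -> 36
    -- iteration 2/3 --
    FD 6: (1.581,18.421) -> (6.435,21.948) [heading=36, draw]
    BK 13: (6.435,21.948) -> (-4.082,14.307) [heading=36, draw]
    RT 242: heading 36 -> 154
    -- iteration 3/3 --
    FD 6: (-4.082,14.307) -> (-9.474,16.937) [heading=154, draw]
    BK 13: (-9.474,16.937) -> (2.21,11.238) [heading=154, draw]
    RT 242: heading 154 -> 272
  ]
  -- iteration 4/4 --
  FD 10: (2.21,11.238) -> (2.559,1.244) [heading=272, draw]
  RT 270: heading 272 -> 2
  FD 3: (2.559,1.244) -> (5.557,1.349) [heading=2, draw]
  REPEAT 3 [
    -- iteration 1/3 --
    FD 6: (5.557,1.349) -> (11.553,1.558) [heading=2, draw]
    BK 13: (11.553,1.558) -> (-1.439,1.104) [heading=2, draw]
    RT 242: heading 2 -> 120
    -- iteration 2/3 --
    FD 6: (-1.439,1.104) -> (-4.439,6.301) [heading=120, draw]
    BK 13: (-4.439,6.301) -> (2.061,-4.958) [heading=120, draw]
    RT 242: heading 120 -> 238
    -- iteration 3/3 --
    FD 6: (2.061,-4.958) -> (-1.118,-10.046) [heading=238, draw]
    BK 13: (-1.118,-10.046) -> (5.771,0.979) [heading=238, draw]
    RT 242: heading 238 -> 356
  ]
]
LT 270: heading 356 -> 266
FD 4: (5.771,0.979) -> (5.492,-3.012) [heading=266, draw]
LT 180: heading 266 -> 86
Final: pos=(5.492,-3.012), heading=86, 34 segment(s) drawn

Segment endpoints: x in {-9.474, -4.439, -4.082, -1.439, -1.118, 0, 1.581, 2.061, 2.138, 2.21, 2.556, 2.559, 3.391, 5.492, 5.557, 5.771, 6.435, 6.505, 9, 11.553, 12.041, 12.327, 14.435, 15.238, 15.319, 15.75, 16.487, 17.371, 17.657, 18.397, 19.119, 19.765, 23.134, 24.449, 30.271}, y in {-10.046, -4.958, -4.797, -3.012, -0.339, 0, 0.979, 1.104, 1.244, 1.349, 1.558, 3.412, 3.42, 4.863, 5.548, 6.239, 6.301, 6.557, 11.238, 11.489, 11.877, 12.769, 14.083, 14.307, 14.46, 15.534, 15.852, 16.26, 16.937, 17.228, 18.421, 21.948, 22.43, 28.068}
xmin=-9.474, ymin=-10.046, xmax=30.271, ymax=28.068

Answer: -9.474 -10.046 30.271 28.068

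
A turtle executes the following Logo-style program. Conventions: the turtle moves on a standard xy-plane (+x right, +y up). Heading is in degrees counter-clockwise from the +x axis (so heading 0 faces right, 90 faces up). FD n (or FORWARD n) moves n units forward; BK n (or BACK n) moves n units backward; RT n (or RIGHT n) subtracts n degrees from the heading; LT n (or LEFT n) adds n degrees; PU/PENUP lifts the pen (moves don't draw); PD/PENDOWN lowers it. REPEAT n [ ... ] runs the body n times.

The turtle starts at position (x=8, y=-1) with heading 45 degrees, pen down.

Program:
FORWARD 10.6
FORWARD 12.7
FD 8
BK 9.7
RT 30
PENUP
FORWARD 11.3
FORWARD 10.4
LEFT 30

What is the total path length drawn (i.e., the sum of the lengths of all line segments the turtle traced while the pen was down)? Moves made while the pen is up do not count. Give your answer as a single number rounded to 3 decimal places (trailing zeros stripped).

Executing turtle program step by step:
Start: pos=(8,-1), heading=45, pen down
FD 10.6: (8,-1) -> (15.495,6.495) [heading=45, draw]
FD 12.7: (15.495,6.495) -> (24.476,15.476) [heading=45, draw]
FD 8: (24.476,15.476) -> (30.132,21.132) [heading=45, draw]
BK 9.7: (30.132,21.132) -> (23.274,14.274) [heading=45, draw]
RT 30: heading 45 -> 15
PU: pen up
FD 11.3: (23.274,14.274) -> (34.188,17.198) [heading=15, move]
FD 10.4: (34.188,17.198) -> (44.234,19.89) [heading=15, move]
LT 30: heading 15 -> 45
Final: pos=(44.234,19.89), heading=45, 4 segment(s) drawn

Segment lengths:
  seg 1: (8,-1) -> (15.495,6.495), length = 10.6
  seg 2: (15.495,6.495) -> (24.476,15.476), length = 12.7
  seg 3: (24.476,15.476) -> (30.132,21.132), length = 8
  seg 4: (30.132,21.132) -> (23.274,14.274), length = 9.7
Total = 41

Answer: 41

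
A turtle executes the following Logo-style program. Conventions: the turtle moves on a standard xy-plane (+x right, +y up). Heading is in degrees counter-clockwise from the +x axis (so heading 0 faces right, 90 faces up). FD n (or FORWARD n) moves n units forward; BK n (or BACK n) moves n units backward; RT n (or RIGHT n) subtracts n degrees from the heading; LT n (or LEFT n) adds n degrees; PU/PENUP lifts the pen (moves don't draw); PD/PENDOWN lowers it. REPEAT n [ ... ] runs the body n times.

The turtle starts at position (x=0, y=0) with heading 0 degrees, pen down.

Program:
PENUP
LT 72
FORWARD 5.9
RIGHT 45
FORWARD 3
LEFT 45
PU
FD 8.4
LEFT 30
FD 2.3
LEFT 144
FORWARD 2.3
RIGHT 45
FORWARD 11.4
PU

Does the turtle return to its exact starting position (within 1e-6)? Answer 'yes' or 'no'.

Executing turtle program step by step:
Start: pos=(0,0), heading=0, pen down
PU: pen up
LT 72: heading 0 -> 72
FD 5.9: (0,0) -> (1.823,5.611) [heading=72, move]
RT 45: heading 72 -> 27
FD 3: (1.823,5.611) -> (4.496,6.973) [heading=27, move]
LT 45: heading 27 -> 72
PU: pen up
FD 8.4: (4.496,6.973) -> (7.092,14.962) [heading=72, move]
LT 30: heading 72 -> 102
FD 2.3: (7.092,14.962) -> (6.614,17.212) [heading=102, move]
LT 144: heading 102 -> 246
FD 2.3: (6.614,17.212) -> (5.678,15.111) [heading=246, move]
RT 45: heading 246 -> 201
FD 11.4: (5.678,15.111) -> (-4.965,11.025) [heading=201, move]
PU: pen up
Final: pos=(-4.965,11.025), heading=201, 0 segment(s) drawn

Start position: (0, 0)
Final position: (-4.965, 11.025)
Distance = 12.091; >= 1e-6 -> NOT closed

Answer: no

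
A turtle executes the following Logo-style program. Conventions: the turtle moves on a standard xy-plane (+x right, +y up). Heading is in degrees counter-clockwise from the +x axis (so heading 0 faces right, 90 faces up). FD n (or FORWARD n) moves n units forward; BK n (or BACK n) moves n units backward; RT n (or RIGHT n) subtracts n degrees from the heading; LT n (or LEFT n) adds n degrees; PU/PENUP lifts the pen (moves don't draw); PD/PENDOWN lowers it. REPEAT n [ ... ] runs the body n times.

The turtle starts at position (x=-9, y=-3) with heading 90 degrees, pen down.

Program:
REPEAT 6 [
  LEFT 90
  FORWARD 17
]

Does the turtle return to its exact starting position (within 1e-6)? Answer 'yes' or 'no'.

Answer: no

Derivation:
Executing turtle program step by step:
Start: pos=(-9,-3), heading=90, pen down
REPEAT 6 [
  -- iteration 1/6 --
  LT 90: heading 90 -> 180
  FD 17: (-9,-3) -> (-26,-3) [heading=180, draw]
  -- iteration 2/6 --
  LT 90: heading 180 -> 270
  FD 17: (-26,-3) -> (-26,-20) [heading=270, draw]
  -- iteration 3/6 --
  LT 90: heading 270 -> 0
  FD 17: (-26,-20) -> (-9,-20) [heading=0, draw]
  -- iteration 4/6 --
  LT 90: heading 0 -> 90
  FD 17: (-9,-20) -> (-9,-3) [heading=90, draw]
  -- iteration 5/6 --
  LT 90: heading 90 -> 180
  FD 17: (-9,-3) -> (-26,-3) [heading=180, draw]
  -- iteration 6/6 --
  LT 90: heading 180 -> 270
  FD 17: (-26,-3) -> (-26,-20) [heading=270, draw]
]
Final: pos=(-26,-20), heading=270, 6 segment(s) drawn

Start position: (-9, -3)
Final position: (-26, -20)
Distance = 24.042; >= 1e-6 -> NOT closed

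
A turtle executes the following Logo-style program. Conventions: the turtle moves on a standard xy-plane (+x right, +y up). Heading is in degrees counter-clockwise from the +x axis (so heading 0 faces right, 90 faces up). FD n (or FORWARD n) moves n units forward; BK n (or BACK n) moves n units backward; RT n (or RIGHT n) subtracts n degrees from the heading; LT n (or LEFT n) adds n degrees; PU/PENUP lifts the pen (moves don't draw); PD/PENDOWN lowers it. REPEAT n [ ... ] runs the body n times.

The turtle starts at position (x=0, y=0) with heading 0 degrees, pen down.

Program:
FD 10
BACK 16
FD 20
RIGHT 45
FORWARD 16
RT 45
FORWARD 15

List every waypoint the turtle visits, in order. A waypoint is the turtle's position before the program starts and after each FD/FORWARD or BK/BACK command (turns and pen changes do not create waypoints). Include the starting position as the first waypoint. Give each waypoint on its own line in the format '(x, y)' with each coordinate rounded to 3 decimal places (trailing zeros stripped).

Answer: (0, 0)
(10, 0)
(-6, 0)
(14, 0)
(25.314, -11.314)
(25.314, -26.314)

Derivation:
Executing turtle program step by step:
Start: pos=(0,0), heading=0, pen down
FD 10: (0,0) -> (10,0) [heading=0, draw]
BK 16: (10,0) -> (-6,0) [heading=0, draw]
FD 20: (-6,0) -> (14,0) [heading=0, draw]
RT 45: heading 0 -> 315
FD 16: (14,0) -> (25.314,-11.314) [heading=315, draw]
RT 45: heading 315 -> 270
FD 15: (25.314,-11.314) -> (25.314,-26.314) [heading=270, draw]
Final: pos=(25.314,-26.314), heading=270, 5 segment(s) drawn
Waypoints (6 total):
(0, 0)
(10, 0)
(-6, 0)
(14, 0)
(25.314, -11.314)
(25.314, -26.314)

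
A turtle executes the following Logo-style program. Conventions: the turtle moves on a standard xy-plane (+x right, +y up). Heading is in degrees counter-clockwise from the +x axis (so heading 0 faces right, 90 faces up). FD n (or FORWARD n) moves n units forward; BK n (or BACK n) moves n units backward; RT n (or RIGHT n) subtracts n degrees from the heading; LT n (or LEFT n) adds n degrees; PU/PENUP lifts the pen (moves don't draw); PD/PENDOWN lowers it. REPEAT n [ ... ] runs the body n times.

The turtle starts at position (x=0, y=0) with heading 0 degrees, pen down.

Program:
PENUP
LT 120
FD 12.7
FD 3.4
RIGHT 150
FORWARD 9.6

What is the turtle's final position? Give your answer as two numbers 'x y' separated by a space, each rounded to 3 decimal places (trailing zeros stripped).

Executing turtle program step by step:
Start: pos=(0,0), heading=0, pen down
PU: pen up
LT 120: heading 0 -> 120
FD 12.7: (0,0) -> (-6.35,10.999) [heading=120, move]
FD 3.4: (-6.35,10.999) -> (-8.05,13.943) [heading=120, move]
RT 150: heading 120 -> 330
FD 9.6: (-8.05,13.943) -> (0.264,9.143) [heading=330, move]
Final: pos=(0.264,9.143), heading=330, 0 segment(s) drawn

Answer: 0.264 9.143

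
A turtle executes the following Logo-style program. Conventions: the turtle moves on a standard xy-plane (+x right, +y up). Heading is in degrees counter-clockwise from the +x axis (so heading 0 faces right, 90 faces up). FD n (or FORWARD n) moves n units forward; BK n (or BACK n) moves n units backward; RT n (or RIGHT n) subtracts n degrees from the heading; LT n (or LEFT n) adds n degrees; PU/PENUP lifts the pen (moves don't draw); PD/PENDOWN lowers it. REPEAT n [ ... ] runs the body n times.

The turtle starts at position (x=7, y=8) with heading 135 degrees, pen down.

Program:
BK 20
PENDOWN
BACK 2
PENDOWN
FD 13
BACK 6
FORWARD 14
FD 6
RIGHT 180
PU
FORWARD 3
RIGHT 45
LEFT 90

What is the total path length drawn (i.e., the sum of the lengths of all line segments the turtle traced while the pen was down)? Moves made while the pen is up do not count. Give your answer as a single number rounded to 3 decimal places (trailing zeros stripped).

Answer: 61

Derivation:
Executing turtle program step by step:
Start: pos=(7,8), heading=135, pen down
BK 20: (7,8) -> (21.142,-6.142) [heading=135, draw]
PD: pen down
BK 2: (21.142,-6.142) -> (22.556,-7.556) [heading=135, draw]
PD: pen down
FD 13: (22.556,-7.556) -> (13.364,1.636) [heading=135, draw]
BK 6: (13.364,1.636) -> (17.607,-2.607) [heading=135, draw]
FD 14: (17.607,-2.607) -> (7.707,7.293) [heading=135, draw]
FD 6: (7.707,7.293) -> (3.464,11.536) [heading=135, draw]
RT 180: heading 135 -> 315
PU: pen up
FD 3: (3.464,11.536) -> (5.586,9.414) [heading=315, move]
RT 45: heading 315 -> 270
LT 90: heading 270 -> 0
Final: pos=(5.586,9.414), heading=0, 6 segment(s) drawn

Segment lengths:
  seg 1: (7,8) -> (21.142,-6.142), length = 20
  seg 2: (21.142,-6.142) -> (22.556,-7.556), length = 2
  seg 3: (22.556,-7.556) -> (13.364,1.636), length = 13
  seg 4: (13.364,1.636) -> (17.607,-2.607), length = 6
  seg 5: (17.607,-2.607) -> (7.707,7.293), length = 14
  seg 6: (7.707,7.293) -> (3.464,11.536), length = 6
Total = 61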